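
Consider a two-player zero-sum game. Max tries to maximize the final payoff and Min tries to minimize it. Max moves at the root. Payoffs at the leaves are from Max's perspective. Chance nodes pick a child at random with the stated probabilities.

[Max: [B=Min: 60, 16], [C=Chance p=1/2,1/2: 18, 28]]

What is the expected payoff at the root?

B (Min): min(60, 16) = 16
C (Chance): 1/2·18 + 1/2·28 = 23
Root (Max): max(16, 23) = 23

23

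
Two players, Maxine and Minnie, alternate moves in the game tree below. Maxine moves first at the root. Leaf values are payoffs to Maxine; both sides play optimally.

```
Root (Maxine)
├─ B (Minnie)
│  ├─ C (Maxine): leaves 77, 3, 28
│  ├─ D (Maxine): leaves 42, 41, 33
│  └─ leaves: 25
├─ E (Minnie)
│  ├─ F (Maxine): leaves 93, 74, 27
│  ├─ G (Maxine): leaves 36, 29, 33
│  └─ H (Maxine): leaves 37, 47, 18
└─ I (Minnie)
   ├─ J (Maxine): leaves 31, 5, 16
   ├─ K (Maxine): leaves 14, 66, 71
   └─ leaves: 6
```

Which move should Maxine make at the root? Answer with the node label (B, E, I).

E

C (Maxine): max(77, 3, 28) = 77
D (Maxine): max(42, 41, 33) = 42
B (Minnie): min(77, 42, 25) = 25
F (Maxine): max(93, 74, 27) = 93
G (Maxine): max(36, 29, 33) = 36
H (Maxine): max(37, 47, 18) = 47
E (Minnie): min(93, 36, 47) = 36
J (Maxine): max(31, 5, 16) = 31
K (Maxine): max(14, 66, 71) = 71
I (Minnie): min(31, 71, 6) = 6
Root (Maxine): max(25, 36, 6) = 36
Maxine picks the child with the highest value: E (value 36).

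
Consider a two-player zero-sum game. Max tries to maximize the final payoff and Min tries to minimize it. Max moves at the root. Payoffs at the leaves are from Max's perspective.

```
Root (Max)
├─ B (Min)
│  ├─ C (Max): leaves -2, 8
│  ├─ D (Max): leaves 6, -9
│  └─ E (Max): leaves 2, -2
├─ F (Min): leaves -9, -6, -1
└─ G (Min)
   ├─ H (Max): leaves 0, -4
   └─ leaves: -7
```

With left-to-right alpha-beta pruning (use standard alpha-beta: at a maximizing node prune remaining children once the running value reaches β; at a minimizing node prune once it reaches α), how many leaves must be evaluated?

9

C [α=-∞,β=+∞]: v=8
D [α=-∞,β=8]: v=6
E [α=-∞,β=6]: v=2
B [α=-∞,β=+∞]: v=2
F [α=2,β=+∞]: v=-9 after child 1 ≤ α → α-cutoff, skip 2
H [α=2,β=+∞]: v=0
G [α=2,β=+∞]: v=0 after child 1 ≤ α → α-cutoff, skip 1
Root [α=-∞,β=+∞]: v=2
Leaves evaluated: 9 of 12.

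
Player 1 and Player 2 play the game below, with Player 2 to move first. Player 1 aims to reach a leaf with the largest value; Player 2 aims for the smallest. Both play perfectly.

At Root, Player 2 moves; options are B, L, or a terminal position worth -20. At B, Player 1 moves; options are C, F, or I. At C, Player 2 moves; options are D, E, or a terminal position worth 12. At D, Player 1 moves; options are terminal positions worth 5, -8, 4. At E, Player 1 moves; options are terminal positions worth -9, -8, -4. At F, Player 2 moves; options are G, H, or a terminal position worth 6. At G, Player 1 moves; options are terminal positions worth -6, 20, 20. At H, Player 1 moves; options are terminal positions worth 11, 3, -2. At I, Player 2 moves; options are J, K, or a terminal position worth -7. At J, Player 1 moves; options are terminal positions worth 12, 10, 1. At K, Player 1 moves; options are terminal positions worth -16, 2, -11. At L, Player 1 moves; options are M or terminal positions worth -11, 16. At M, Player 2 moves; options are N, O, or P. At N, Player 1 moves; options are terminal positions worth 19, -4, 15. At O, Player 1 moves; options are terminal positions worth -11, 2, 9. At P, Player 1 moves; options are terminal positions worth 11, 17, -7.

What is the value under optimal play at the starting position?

D (Player 1): max(5, -8, 4) = 5
E (Player 1): max(-9, -8, -4) = -4
C (Player 2): min(5, -4, 12) = -4
G (Player 1): max(-6, 20, 20) = 20
H (Player 1): max(11, 3, -2) = 11
F (Player 2): min(20, 11, 6) = 6
J (Player 1): max(12, 10, 1) = 12
K (Player 1): max(-16, 2, -11) = 2
I (Player 2): min(12, 2, -7) = -7
B (Player 1): max(-4, 6, -7) = 6
N (Player 1): max(19, -4, 15) = 19
O (Player 1): max(-11, 2, 9) = 9
P (Player 1): max(11, 17, -7) = 17
M (Player 2): min(19, 9, 17) = 9
L (Player 1): max(9, -11, 16) = 16
Root (Player 2): min(6, 16, -20) = -20

-20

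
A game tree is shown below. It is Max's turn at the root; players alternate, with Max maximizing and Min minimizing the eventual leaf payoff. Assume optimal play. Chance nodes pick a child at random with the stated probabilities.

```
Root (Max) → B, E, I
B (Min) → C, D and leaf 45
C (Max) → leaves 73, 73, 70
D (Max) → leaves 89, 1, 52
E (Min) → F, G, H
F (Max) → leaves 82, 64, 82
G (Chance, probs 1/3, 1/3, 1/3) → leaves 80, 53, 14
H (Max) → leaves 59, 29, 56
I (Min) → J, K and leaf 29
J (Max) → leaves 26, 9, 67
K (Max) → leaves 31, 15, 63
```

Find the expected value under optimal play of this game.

C (Max): max(73, 73, 70) = 73
D (Max): max(89, 1, 52) = 89
B (Min): min(73, 89, 45) = 45
F (Max): max(82, 64, 82) = 82
G (Chance): 1/3·80 + 1/3·53 + 1/3·14 = 49
H (Max): max(59, 29, 56) = 59
E (Min): min(82, 49, 59) = 49
J (Max): max(26, 9, 67) = 67
K (Max): max(31, 15, 63) = 63
I (Min): min(67, 63, 29) = 29
Root (Max): max(45, 49, 29) = 49

49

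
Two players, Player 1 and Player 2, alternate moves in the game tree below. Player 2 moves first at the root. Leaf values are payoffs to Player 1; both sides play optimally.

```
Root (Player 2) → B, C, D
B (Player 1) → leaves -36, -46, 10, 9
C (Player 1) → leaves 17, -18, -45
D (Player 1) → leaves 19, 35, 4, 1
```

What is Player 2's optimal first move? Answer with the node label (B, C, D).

B

B (Player 1): max(-36, -46, 10, 9) = 10
C (Player 1): max(17, -18, -45) = 17
D (Player 1): max(19, 35, 4, 1) = 35
Root (Player 2): min(10, 17, 35) = 10
Player 2 picks the child with the lowest value: B (value 10).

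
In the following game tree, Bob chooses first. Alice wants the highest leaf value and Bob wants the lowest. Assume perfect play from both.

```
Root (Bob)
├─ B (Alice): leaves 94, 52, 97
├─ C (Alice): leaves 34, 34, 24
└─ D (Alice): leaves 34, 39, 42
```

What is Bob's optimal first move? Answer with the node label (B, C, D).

C

B (Alice): max(94, 52, 97) = 97
C (Alice): max(34, 34, 24) = 34
D (Alice): max(34, 39, 42) = 42
Root (Bob): min(97, 34, 42) = 34
Bob picks the child with the lowest value: C (value 34).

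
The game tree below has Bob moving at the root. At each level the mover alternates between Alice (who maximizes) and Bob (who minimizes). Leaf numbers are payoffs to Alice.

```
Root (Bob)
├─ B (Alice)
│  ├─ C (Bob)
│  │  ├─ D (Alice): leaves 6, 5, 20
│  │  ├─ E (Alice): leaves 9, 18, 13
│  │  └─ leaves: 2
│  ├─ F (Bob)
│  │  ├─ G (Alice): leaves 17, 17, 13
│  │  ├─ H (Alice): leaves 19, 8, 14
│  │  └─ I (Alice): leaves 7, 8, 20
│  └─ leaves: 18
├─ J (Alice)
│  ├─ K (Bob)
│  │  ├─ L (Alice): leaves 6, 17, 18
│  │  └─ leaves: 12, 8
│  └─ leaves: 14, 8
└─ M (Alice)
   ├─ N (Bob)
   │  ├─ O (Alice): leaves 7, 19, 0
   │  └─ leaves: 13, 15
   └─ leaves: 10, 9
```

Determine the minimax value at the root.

D (Alice): max(6, 5, 20) = 20
E (Alice): max(9, 18, 13) = 18
C (Bob): min(20, 18, 2) = 2
G (Alice): max(17, 17, 13) = 17
H (Alice): max(19, 8, 14) = 19
I (Alice): max(7, 8, 20) = 20
F (Bob): min(17, 19, 20) = 17
B (Alice): max(2, 17, 18) = 18
L (Alice): max(6, 17, 18) = 18
K (Bob): min(18, 12, 8) = 8
J (Alice): max(8, 14, 8) = 14
O (Alice): max(7, 19, 0) = 19
N (Bob): min(19, 13, 15) = 13
M (Alice): max(13, 10, 9) = 13
Root (Bob): min(18, 14, 13) = 13

13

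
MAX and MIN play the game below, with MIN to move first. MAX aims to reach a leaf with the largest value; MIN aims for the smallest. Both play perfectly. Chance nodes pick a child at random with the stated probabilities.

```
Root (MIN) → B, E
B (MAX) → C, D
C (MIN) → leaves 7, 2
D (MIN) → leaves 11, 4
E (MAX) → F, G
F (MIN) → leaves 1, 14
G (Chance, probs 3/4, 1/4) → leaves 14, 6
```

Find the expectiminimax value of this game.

4

C (MIN): min(7, 2) = 2
D (MIN): min(11, 4) = 4
B (MAX): max(2, 4) = 4
F (MIN): min(1, 14) = 1
G (Chance): 3/4·14 + 1/4·6 = 12
E (MAX): max(1, 12) = 12
Root (MIN): min(4, 12) = 4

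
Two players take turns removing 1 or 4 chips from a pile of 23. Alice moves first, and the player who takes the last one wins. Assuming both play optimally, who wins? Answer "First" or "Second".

Compute winning (W) and losing (L) positions by backward induction:
i:   0  1  2  3  4  5  6  7  8  9 10 11 12 13 14 15 16 17 18 19 20 21 22 23
     L  W  L  W  W  L  W  L  W  W  L  W  L  W  W  L  W  L  W  W  L  W  L  W
Position 23 is W, so the first player wins.

First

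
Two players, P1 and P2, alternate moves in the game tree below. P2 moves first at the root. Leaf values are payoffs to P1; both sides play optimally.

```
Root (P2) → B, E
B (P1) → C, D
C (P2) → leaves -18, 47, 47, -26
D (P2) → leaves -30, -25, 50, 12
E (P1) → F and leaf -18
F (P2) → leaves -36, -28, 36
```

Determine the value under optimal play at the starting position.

C (P2): min(-18, 47, 47, -26) = -26
D (P2): min(-30, -25, 50, 12) = -30
B (P1): max(-26, -30) = -26
F (P2): min(-36, -28, 36) = -36
E (P1): max(-36, -18) = -18
Root (P2): min(-26, -18) = -26

-26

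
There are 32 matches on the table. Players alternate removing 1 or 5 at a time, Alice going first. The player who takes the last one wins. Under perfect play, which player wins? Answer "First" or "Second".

Compute winning (W) and losing (L) positions by backward induction:
i:   0  1  2  3  4  5  6  7  8  9 10 11 12 13 14 15 16 17 18 19 20 21 22 23 24 25 26 27 28 29 30 31 32
     L  W  L  W  L  W  L  W  L  W  L  W  L  W  L  W  L  W  L  W  L  W  L  W  L  W  L  W  L  W  L  W  L
Position 32 is L, so the second player wins.

Second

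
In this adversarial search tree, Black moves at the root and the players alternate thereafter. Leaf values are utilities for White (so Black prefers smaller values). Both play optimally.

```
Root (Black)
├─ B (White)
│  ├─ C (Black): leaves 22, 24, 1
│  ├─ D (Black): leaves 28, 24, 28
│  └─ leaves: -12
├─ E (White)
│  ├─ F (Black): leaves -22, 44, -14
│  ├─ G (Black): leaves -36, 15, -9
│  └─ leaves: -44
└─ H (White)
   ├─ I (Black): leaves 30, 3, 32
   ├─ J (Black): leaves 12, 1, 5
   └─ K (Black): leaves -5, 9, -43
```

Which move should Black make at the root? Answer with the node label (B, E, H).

C (Black): min(22, 24, 1) = 1
D (Black): min(28, 24, 28) = 24
B (White): max(1, 24, -12) = 24
F (Black): min(-22, 44, -14) = -22
G (Black): min(-36, 15, -9) = -36
E (White): max(-22, -36, -44) = -22
I (Black): min(30, 3, 32) = 3
J (Black): min(12, 1, 5) = 1
K (Black): min(-5, 9, -43) = -43
H (White): max(3, 1, -43) = 3
Root (Black): min(24, -22, 3) = -22
Black picks the child with the lowest value: E (value -22).

E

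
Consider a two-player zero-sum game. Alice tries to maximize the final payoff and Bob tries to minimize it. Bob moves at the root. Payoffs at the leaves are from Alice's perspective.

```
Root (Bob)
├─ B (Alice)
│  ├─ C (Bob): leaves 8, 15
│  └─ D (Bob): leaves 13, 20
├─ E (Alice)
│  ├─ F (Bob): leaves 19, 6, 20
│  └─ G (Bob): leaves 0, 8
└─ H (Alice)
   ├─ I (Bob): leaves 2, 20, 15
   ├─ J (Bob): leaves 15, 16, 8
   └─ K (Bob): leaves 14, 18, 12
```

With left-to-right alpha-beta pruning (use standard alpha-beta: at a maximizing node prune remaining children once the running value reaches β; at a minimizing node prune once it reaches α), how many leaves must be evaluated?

14

C [α=-∞,β=+∞]: v=8
D [α=8,β=+∞]: v=13
B [α=-∞,β=+∞]: v=13
F [α=-∞,β=13]: v=6
G [α=6,β=13]: v=0 after child 1 ≤ α → α-cutoff, skip 1
E [α=-∞,β=13]: v=6
I [α=-∞,β=6]: v=2
J [α=2,β=6]: v=8
H [α=-∞,β=6]: v=8 after child 2 ≥ β → β-cutoff, skip 1
Root [α=-∞,β=+∞]: v=6
Leaves evaluated: 14 of 18.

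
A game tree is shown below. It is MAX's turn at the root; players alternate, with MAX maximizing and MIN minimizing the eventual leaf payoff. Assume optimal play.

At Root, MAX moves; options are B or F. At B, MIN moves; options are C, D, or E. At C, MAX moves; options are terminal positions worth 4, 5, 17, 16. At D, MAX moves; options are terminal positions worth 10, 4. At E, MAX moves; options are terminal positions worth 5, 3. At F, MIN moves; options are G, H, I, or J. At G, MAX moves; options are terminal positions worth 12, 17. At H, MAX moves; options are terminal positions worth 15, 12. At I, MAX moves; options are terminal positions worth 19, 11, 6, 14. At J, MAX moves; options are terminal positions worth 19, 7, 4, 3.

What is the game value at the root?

15

C (MAX): max(4, 5, 17, 16) = 17
D (MAX): max(10, 4) = 10
E (MAX): max(5, 3) = 5
B (MIN): min(17, 10, 5) = 5
G (MAX): max(12, 17) = 17
H (MAX): max(15, 12) = 15
I (MAX): max(19, 11, 6, 14) = 19
J (MAX): max(19, 7, 4, 3) = 19
F (MIN): min(17, 15, 19, 19) = 15
Root (MAX): max(5, 15) = 15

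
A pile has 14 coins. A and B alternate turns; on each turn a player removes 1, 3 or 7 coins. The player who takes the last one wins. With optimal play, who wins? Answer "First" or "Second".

Second

Positions where the player to move wins (W) vs loses (L):
i:   0  1  2  3  4  5  6  7  8  9 10 11 12 13 14
     L  W  L  W  L  W  L  W  L  W  L  W  L  W  L
Position 14 is L, so the second player wins.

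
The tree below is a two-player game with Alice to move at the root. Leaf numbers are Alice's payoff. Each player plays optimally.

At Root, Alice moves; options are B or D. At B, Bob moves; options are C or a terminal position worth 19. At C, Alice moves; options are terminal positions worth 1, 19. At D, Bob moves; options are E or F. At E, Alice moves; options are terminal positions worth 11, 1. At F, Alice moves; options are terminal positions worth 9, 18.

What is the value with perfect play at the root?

C (Alice): max(1, 19) = 19
B (Bob): min(19, 19) = 19
E (Alice): max(11, 1) = 11
F (Alice): max(9, 18) = 18
D (Bob): min(11, 18) = 11
Root (Alice): max(19, 11) = 19

19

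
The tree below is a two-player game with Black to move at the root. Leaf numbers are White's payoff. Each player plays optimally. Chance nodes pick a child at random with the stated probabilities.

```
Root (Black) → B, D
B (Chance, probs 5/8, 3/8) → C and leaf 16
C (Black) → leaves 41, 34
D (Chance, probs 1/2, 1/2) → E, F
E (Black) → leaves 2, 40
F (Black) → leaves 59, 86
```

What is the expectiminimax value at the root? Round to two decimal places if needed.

27.25

C (Black): min(41, 34) = 34
B (Chance): 5/8·34 + 3/8·16 = 27.25
E (Black): min(2, 40) = 2
F (Black): min(59, 86) = 59
D (Chance): 1/2·2 + 1/2·59 = 30.5
Root (Black): min(27.25, 30.5) = 27.25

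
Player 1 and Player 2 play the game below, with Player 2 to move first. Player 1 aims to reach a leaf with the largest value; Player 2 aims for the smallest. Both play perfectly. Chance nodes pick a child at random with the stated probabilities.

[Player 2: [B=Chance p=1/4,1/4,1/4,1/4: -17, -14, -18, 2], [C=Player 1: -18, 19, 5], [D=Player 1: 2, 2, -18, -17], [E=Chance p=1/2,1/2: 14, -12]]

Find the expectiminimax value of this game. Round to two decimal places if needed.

B (Chance): 1/4·-17 + 1/4·-14 + 1/4·-18 + 1/4·2 = -11.75
C (Player 1): max(-18, 19, 5) = 19
D (Player 1): max(2, 2, -18, -17) = 2
E (Chance): 1/2·14 + 1/2·-12 = 1
Root (Player 2): min(-11.75, 19, 2, 1) = -11.75

-11.75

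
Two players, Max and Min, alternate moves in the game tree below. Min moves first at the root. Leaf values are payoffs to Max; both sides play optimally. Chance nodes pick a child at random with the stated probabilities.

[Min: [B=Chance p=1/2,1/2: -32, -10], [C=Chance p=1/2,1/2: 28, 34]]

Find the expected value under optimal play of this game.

-21

B (Chance): 1/2·-32 + 1/2·-10 = -21
C (Chance): 1/2·28 + 1/2·34 = 31
Root (Min): min(-21, 31) = -21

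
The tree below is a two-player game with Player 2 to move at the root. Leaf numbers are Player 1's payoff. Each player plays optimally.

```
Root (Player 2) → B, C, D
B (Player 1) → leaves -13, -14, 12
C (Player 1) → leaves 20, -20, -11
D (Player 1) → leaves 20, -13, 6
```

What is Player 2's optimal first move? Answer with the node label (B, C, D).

B (Player 1): max(-13, -14, 12) = 12
C (Player 1): max(20, -20, -11) = 20
D (Player 1): max(20, -13, 6) = 20
Root (Player 2): min(12, 20, 20) = 12
Player 2 picks the child with the lowest value: B (value 12).

B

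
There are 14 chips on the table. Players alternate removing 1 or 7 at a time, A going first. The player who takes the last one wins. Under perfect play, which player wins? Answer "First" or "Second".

Second

i:   0  1  2  3  4  5  6  7  8  9 10 11 12 13 14
     L  W  L  W  L  W  L  W  L  W  L  W  L  W  L
Position 14 is L, so the second player wins.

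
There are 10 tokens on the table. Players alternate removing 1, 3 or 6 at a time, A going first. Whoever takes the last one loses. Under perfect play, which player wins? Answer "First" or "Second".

i:   0  1  2  3  4  5  6  7  8  9 10
     W  L  W  L  W  L  W  W  W  W  L
Position 10 is L, so the second player wins.

Second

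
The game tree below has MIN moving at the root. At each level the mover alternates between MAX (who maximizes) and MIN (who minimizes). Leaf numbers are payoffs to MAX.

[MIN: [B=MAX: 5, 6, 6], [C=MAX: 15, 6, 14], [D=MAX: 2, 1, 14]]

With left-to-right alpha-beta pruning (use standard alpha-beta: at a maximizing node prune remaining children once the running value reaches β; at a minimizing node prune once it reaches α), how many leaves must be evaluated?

B [α=-∞,β=+∞]: v=6
C [α=-∞,β=6]: v=15 after child 1 ≥ β → β-cutoff, skip 2
D [α=-∞,β=6]: v=14
Root [α=-∞,β=+∞]: v=6
Leaves evaluated: 7 of 9.

7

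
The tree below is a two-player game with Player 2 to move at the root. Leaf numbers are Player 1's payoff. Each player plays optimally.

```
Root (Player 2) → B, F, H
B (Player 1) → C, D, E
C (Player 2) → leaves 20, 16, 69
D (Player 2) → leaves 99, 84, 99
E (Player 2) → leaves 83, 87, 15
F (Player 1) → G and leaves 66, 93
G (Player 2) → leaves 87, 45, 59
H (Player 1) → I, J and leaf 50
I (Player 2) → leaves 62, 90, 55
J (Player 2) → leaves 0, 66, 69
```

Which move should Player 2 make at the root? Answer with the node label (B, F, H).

H

C (Player 2): min(20, 16, 69) = 16
D (Player 2): min(99, 84, 99) = 84
E (Player 2): min(83, 87, 15) = 15
B (Player 1): max(16, 84, 15) = 84
G (Player 2): min(87, 45, 59) = 45
F (Player 1): max(45, 66, 93) = 93
I (Player 2): min(62, 90, 55) = 55
J (Player 2): min(0, 66, 69) = 0
H (Player 1): max(55, 0, 50) = 55
Root (Player 2): min(84, 93, 55) = 55
Player 2 picks the child with the lowest value: H (value 55).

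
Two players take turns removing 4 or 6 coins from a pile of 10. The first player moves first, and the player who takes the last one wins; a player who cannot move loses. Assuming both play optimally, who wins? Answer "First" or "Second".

Second

Positions where the player to move wins (W) vs loses (L):
i:   0  1  2  3  4  5  6  7  8  9 10
     L  L  L  L  W  W  W  W  W  W  L
Position 10 is L, so the second player wins.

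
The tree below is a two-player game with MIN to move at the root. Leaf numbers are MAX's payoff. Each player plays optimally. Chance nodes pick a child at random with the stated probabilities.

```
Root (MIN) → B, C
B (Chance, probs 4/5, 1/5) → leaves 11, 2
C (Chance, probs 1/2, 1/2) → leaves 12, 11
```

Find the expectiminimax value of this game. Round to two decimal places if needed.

B (Chance): 4/5·11 + 1/5·2 = 9.2
C (Chance): 1/2·12 + 1/2·11 = 11.5
Root (MIN): min(9.2, 11.5) = 9.2

9.2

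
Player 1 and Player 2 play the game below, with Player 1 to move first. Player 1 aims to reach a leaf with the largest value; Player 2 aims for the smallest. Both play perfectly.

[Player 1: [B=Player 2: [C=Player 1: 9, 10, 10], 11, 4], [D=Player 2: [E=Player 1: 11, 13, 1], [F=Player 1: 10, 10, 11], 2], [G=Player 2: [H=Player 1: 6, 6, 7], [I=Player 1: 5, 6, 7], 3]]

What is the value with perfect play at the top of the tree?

4

C (Player 1): max(9, 10, 10) = 10
B (Player 2): min(10, 11, 4) = 4
E (Player 1): max(11, 13, 1) = 13
F (Player 1): max(10, 10, 11) = 11
D (Player 2): min(13, 11, 2) = 2
H (Player 1): max(6, 6, 7) = 7
I (Player 1): max(5, 6, 7) = 7
G (Player 2): min(7, 7, 3) = 3
Root (Player 1): max(4, 2, 3) = 4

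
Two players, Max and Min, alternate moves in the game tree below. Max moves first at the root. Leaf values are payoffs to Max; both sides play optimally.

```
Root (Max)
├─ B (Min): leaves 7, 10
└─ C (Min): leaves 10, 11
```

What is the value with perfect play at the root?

10

B (Min): min(7, 10) = 7
C (Min): min(10, 11) = 10
Root (Max): max(7, 10) = 10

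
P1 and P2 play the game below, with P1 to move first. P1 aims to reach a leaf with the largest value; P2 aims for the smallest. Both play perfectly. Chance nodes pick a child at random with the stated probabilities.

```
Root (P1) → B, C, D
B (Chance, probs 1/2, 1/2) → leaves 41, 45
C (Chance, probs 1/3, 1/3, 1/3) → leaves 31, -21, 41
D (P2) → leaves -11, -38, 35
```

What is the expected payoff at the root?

B (Chance): 1/2·41 + 1/2·45 = 43
C (Chance): 1/3·31 + 1/3·-21 + 1/3·41 = 17
D (P2): min(-11, -38, 35) = -38
Root (P1): max(43, 17, -38) = 43

43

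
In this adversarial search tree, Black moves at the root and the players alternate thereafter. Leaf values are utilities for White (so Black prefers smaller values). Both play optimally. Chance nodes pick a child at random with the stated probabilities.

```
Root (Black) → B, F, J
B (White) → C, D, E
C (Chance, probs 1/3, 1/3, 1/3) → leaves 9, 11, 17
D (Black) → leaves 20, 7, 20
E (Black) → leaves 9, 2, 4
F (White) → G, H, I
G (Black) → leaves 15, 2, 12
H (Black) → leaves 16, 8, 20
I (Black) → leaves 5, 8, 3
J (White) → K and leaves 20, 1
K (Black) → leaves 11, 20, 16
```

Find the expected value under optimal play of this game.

8

C (Chance): 1/3·9 + 1/3·11 + 1/3·17 = 12.33
D (Black): min(20, 7, 20) = 7
E (Black): min(9, 2, 4) = 2
B (White): max(12.33, 7, 2) = 12.33
G (Black): min(15, 2, 12) = 2
H (Black): min(16, 8, 20) = 8
I (Black): min(5, 8, 3) = 3
F (White): max(2, 8, 3) = 8
K (Black): min(11, 20, 16) = 11
J (White): max(11, 20, 1) = 20
Root (Black): min(12.33, 8, 20) = 8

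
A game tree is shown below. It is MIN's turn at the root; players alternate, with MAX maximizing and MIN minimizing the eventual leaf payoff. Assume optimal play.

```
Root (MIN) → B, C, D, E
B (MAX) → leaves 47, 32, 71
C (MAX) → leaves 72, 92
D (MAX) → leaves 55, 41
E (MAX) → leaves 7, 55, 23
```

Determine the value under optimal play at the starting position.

B (MAX): max(47, 32, 71) = 71
C (MAX): max(72, 92) = 92
D (MAX): max(55, 41) = 55
E (MAX): max(7, 55, 23) = 55
Root (MIN): min(71, 92, 55, 55) = 55

55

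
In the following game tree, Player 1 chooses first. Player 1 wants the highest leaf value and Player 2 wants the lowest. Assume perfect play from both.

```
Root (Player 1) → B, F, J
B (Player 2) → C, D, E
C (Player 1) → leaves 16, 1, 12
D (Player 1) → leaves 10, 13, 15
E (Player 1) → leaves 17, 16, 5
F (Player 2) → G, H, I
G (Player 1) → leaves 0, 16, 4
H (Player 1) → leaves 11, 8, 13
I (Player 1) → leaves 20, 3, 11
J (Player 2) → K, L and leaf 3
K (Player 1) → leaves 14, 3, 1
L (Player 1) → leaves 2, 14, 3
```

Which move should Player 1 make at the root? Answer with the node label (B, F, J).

C (Player 1): max(16, 1, 12) = 16
D (Player 1): max(10, 13, 15) = 15
E (Player 1): max(17, 16, 5) = 17
B (Player 2): min(16, 15, 17) = 15
G (Player 1): max(0, 16, 4) = 16
H (Player 1): max(11, 8, 13) = 13
I (Player 1): max(20, 3, 11) = 20
F (Player 2): min(16, 13, 20) = 13
K (Player 1): max(14, 3, 1) = 14
L (Player 1): max(2, 14, 3) = 14
J (Player 2): min(14, 14, 3) = 3
Root (Player 1): max(15, 13, 3) = 15
Player 1 picks the child with the highest value: B (value 15).

B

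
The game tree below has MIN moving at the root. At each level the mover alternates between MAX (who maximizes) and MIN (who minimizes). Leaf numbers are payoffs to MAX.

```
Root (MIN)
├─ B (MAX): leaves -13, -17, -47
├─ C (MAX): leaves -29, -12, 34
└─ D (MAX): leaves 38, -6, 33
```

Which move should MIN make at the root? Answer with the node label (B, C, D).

B (MAX): max(-13, -17, -47) = -13
C (MAX): max(-29, -12, 34) = 34
D (MAX): max(38, -6, 33) = 38
Root (MIN): min(-13, 34, 38) = -13
MIN picks the child with the lowest value: B (value -13).

B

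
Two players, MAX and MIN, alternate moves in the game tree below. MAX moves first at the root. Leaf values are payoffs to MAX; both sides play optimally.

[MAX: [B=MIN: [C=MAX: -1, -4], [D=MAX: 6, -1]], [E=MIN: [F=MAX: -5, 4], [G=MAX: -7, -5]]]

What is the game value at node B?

C: max(-1, -4) = -1
D: max(6, -1) = 6
B: min(-1, 6) = -1

-1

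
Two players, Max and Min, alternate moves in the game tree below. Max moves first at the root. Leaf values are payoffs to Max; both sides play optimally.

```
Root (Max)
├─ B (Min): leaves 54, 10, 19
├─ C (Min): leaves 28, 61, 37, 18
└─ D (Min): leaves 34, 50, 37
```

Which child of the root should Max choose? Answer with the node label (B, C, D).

D

B (Min): min(54, 10, 19) = 10
C (Min): min(28, 61, 37, 18) = 18
D (Min): min(34, 50, 37) = 34
Root (Max): max(10, 18, 34) = 34
Max picks the child with the highest value: D (value 34).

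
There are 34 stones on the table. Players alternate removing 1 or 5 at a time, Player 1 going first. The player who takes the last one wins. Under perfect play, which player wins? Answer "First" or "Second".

Second

Positions where the player to move wins (W) vs loses (L):
i:   0  1  2  3  4  5  6  7  8  9 10 11 12 13 14 15 16 17 18 19 20 21 22 23 24 25 26 27 28 29 30 31 32 33 34
     L  W  L  W  L  W  L  W  L  W  L  W  L  W  L  W  L  W  L  W  L  W  L  W  L  W  L  W  L  W  L  W  L  W  L
Position 34 is L, so the second player wins.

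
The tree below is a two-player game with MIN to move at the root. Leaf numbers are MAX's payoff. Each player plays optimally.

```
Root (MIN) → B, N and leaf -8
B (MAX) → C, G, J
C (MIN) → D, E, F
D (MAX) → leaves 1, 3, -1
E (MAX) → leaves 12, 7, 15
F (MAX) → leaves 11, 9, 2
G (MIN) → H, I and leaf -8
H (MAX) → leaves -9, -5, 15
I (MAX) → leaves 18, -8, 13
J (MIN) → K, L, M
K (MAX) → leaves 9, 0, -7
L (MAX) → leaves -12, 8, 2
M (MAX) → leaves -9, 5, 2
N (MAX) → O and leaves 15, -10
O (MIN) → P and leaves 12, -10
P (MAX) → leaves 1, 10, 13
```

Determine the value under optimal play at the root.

-8

D (MAX): max(1, 3, -1) = 3
E (MAX): max(12, 7, 15) = 15
F (MAX): max(11, 9, 2) = 11
C (MIN): min(3, 15, 11) = 3
H (MAX): max(-9, -5, 15) = 15
I (MAX): max(18, -8, 13) = 18
G (MIN): min(15, 18, -8) = -8
K (MAX): max(9, 0, -7) = 9
L (MAX): max(-12, 8, 2) = 8
M (MAX): max(-9, 5, 2) = 5
J (MIN): min(9, 8, 5) = 5
B (MAX): max(3, -8, 5) = 5
P (MAX): max(1, 10, 13) = 13
O (MIN): min(13, 12, -10) = -10
N (MAX): max(-10, 15, -10) = 15
Root (MIN): min(5, 15, -8) = -8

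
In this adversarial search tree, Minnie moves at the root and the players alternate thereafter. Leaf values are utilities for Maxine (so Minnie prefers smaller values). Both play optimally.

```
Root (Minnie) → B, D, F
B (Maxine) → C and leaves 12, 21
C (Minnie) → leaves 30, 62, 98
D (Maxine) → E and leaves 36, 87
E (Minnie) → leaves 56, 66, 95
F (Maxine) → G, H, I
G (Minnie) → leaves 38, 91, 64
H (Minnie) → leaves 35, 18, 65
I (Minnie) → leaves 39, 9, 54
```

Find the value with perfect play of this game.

C (Minnie): min(30, 62, 98) = 30
B (Maxine): max(30, 12, 21) = 30
E (Minnie): min(56, 66, 95) = 56
D (Maxine): max(56, 36, 87) = 87
G (Minnie): min(38, 91, 64) = 38
H (Minnie): min(35, 18, 65) = 18
I (Minnie): min(39, 9, 54) = 9
F (Maxine): max(38, 18, 9) = 38
Root (Minnie): min(30, 87, 38) = 30

30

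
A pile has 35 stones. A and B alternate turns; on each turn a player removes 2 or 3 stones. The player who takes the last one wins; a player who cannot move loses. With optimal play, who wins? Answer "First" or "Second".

Compute winning (W) and losing (L) positions by backward induction:
i:   0  1  2  3  4  5  6  7  8  9 10 11 12 13 14 15 16 17 18 19 20 21 22 23 24 25 26 27 28 29 30 31 32 33 34 35
     L  L  W  W  W  L  L  W  W  W  L  L  W  W  W  L  L  W  W  W  L  L  W  W  W  L  L  W  W  W  L  L  W  W  W  L
Position 35 is L, so the second player wins.

Second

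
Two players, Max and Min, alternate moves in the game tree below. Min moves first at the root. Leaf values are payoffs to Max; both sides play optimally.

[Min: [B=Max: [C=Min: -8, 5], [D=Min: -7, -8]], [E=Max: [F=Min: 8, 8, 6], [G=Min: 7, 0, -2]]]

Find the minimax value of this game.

-8

C (Min): min(-8, 5) = -8
D (Min): min(-7, -8) = -8
B (Max): max(-8, -8) = -8
F (Min): min(8, 8, 6) = 6
G (Min): min(7, 0, -2) = -2
E (Max): max(6, -2) = 6
Root (Min): min(-8, 6) = -8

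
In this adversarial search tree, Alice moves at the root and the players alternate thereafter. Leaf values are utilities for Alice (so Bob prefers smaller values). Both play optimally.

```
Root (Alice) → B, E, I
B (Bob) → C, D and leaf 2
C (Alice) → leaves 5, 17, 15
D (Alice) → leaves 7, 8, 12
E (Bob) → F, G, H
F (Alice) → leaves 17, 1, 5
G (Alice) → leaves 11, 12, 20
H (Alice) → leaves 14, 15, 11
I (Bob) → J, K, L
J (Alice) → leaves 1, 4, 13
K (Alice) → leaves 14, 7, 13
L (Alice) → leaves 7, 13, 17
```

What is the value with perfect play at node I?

J: max(1, 4, 13) = 13
K: max(14, 7, 13) = 14
L: max(7, 13, 17) = 17
I: min(13, 14, 17) = 13

13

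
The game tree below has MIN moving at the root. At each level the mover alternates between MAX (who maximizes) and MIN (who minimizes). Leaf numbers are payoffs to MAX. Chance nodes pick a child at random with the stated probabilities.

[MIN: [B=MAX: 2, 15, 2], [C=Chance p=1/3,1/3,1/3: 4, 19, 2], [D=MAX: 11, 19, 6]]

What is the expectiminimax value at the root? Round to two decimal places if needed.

8.33

B (MAX): max(2, 15, 2) = 15
C (Chance): 1/3·4 + 1/3·19 + 1/3·2 = 8.33
D (MAX): max(11, 19, 6) = 19
Root (MIN): min(15, 8.33, 19) = 8.33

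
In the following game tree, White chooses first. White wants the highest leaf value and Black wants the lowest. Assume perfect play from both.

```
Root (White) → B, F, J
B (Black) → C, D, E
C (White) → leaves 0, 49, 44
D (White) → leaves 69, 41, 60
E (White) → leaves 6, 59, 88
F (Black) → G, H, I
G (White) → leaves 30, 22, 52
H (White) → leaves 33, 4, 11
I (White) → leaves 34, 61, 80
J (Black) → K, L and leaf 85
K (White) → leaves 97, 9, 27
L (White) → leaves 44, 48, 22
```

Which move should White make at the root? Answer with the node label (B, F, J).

C (White): max(0, 49, 44) = 49
D (White): max(69, 41, 60) = 69
E (White): max(6, 59, 88) = 88
B (Black): min(49, 69, 88) = 49
G (White): max(30, 22, 52) = 52
H (White): max(33, 4, 11) = 33
I (White): max(34, 61, 80) = 80
F (Black): min(52, 33, 80) = 33
K (White): max(97, 9, 27) = 97
L (White): max(44, 48, 22) = 48
J (Black): min(97, 48, 85) = 48
Root (White): max(49, 33, 48) = 49
White picks the child with the highest value: B (value 49).

B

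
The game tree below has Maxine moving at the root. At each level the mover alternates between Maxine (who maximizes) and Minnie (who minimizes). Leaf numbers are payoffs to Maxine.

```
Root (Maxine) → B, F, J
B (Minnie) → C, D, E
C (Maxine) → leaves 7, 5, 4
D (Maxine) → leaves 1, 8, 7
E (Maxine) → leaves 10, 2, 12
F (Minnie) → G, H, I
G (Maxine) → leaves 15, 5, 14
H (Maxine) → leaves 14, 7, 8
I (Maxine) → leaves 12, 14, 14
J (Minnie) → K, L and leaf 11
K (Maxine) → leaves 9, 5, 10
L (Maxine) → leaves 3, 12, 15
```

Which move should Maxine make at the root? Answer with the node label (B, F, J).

F

C (Maxine): max(7, 5, 4) = 7
D (Maxine): max(1, 8, 7) = 8
E (Maxine): max(10, 2, 12) = 12
B (Minnie): min(7, 8, 12) = 7
G (Maxine): max(15, 5, 14) = 15
H (Maxine): max(14, 7, 8) = 14
I (Maxine): max(12, 14, 14) = 14
F (Minnie): min(15, 14, 14) = 14
K (Maxine): max(9, 5, 10) = 10
L (Maxine): max(3, 12, 15) = 15
J (Minnie): min(10, 15, 11) = 10
Root (Maxine): max(7, 14, 10) = 14
Maxine picks the child with the highest value: F (value 14).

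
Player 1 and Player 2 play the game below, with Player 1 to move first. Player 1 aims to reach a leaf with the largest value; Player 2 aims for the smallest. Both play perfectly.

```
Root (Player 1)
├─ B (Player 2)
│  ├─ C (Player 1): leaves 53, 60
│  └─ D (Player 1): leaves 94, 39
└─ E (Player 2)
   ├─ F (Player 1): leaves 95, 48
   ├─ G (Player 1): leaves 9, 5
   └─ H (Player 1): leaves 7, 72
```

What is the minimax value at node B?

C: max(53, 60) = 60
D: max(94, 39) = 94
B: min(60, 94) = 60

60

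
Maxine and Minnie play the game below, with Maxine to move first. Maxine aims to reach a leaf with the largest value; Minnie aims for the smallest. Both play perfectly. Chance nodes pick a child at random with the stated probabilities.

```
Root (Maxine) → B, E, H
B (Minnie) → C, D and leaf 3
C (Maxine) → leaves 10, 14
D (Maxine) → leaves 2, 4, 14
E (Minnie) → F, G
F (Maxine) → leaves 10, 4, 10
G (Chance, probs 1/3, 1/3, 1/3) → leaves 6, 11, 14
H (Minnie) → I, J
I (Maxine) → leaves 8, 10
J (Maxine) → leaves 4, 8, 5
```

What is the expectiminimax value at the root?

C (Maxine): max(10, 14) = 14
D (Maxine): max(2, 4, 14) = 14
B (Minnie): min(14, 14, 3) = 3
F (Maxine): max(10, 4, 10) = 10
G (Chance): 1/3·6 + 1/3·11 + 1/3·14 = 10.33
E (Minnie): min(10, 10.33) = 10
I (Maxine): max(8, 10) = 10
J (Maxine): max(4, 8, 5) = 8
H (Minnie): min(10, 8) = 8
Root (Maxine): max(3, 10, 8) = 10

10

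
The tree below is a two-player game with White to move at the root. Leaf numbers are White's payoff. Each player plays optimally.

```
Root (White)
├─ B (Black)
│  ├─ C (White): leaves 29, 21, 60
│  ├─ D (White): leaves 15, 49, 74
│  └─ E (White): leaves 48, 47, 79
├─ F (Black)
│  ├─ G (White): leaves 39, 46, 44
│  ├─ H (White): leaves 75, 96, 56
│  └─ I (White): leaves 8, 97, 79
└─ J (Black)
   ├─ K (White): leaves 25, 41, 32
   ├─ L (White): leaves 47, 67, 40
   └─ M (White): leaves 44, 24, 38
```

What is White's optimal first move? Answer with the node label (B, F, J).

B

C (White): max(29, 21, 60) = 60
D (White): max(15, 49, 74) = 74
E (White): max(48, 47, 79) = 79
B (Black): min(60, 74, 79) = 60
G (White): max(39, 46, 44) = 46
H (White): max(75, 96, 56) = 96
I (White): max(8, 97, 79) = 97
F (Black): min(46, 96, 97) = 46
K (White): max(25, 41, 32) = 41
L (White): max(47, 67, 40) = 67
M (White): max(44, 24, 38) = 44
J (Black): min(41, 67, 44) = 41
Root (White): max(60, 46, 41) = 60
White picks the child with the highest value: B (value 60).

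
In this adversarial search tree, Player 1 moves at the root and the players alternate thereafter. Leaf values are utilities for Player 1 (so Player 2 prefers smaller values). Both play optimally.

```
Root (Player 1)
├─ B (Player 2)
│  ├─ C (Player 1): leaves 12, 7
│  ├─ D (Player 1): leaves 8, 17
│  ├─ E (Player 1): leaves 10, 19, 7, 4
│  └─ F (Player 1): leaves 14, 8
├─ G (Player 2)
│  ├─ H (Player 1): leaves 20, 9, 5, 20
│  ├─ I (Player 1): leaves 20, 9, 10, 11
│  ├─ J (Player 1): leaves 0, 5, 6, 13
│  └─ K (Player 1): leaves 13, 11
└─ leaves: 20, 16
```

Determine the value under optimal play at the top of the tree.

C (Player 1): max(12, 7) = 12
D (Player 1): max(8, 17) = 17
E (Player 1): max(10, 19, 7, 4) = 19
F (Player 1): max(14, 8) = 14
B (Player 2): min(12, 17, 19, 14) = 12
H (Player 1): max(20, 9, 5, 20) = 20
I (Player 1): max(20, 9, 10, 11) = 20
J (Player 1): max(0, 5, 6, 13) = 13
K (Player 1): max(13, 11) = 13
G (Player 2): min(20, 20, 13, 13) = 13
Root (Player 1): max(12, 13, 20, 16) = 20

20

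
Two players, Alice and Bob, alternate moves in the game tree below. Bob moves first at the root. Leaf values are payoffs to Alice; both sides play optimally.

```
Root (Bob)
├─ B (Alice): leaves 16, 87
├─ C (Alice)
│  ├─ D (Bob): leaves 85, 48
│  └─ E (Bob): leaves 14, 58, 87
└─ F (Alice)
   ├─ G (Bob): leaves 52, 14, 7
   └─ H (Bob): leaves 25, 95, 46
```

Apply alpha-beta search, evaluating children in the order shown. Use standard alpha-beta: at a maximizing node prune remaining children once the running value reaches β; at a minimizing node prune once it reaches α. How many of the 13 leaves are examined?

11

B [α=-∞,β=+∞]: v=87
D [α=-∞,β=87]: v=48
E [α=48,β=87]: v=14 after child 1 ≤ α → α-cutoff, skip 2
C [α=-∞,β=87]: v=48
G [α=-∞,β=48]: v=7
H [α=7,β=48]: v=25
F [α=-∞,β=48]: v=25
Root [α=-∞,β=+∞]: v=25
Leaves evaluated: 11 of 13.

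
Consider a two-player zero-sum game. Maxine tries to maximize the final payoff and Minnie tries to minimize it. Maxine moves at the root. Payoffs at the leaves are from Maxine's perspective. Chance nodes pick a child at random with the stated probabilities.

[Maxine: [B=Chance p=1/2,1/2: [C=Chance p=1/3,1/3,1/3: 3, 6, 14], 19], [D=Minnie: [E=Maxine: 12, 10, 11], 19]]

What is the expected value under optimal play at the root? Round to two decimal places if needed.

13.33

C (Chance): 1/3·3 + 1/3·6 + 1/3·14 = 7.67
B (Chance): 1/2·7.67 + 1/2·19 = 13.33
E (Maxine): max(12, 10, 11) = 12
D (Minnie): min(12, 19) = 12
Root (Maxine): max(13.33, 12) = 13.33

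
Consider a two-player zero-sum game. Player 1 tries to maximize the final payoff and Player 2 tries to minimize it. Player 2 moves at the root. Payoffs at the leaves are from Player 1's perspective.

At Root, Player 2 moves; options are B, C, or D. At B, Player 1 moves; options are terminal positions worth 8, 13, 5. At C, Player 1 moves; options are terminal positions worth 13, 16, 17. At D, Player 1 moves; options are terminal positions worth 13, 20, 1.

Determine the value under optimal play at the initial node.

B (Player 1): max(8, 13, 5) = 13
C (Player 1): max(13, 16, 17) = 17
D (Player 1): max(13, 20, 1) = 20
Root (Player 2): min(13, 17, 20) = 13

13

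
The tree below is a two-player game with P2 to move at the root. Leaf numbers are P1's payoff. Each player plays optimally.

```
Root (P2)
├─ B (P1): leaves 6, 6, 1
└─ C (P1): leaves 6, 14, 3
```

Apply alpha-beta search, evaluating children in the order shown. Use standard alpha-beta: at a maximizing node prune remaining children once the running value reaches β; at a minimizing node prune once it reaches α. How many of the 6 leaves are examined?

4

B [α=-∞,β=+∞]: v=6
C [α=-∞,β=6]: v=6 after child 1 ≥ β → β-cutoff, skip 2
Root [α=-∞,β=+∞]: v=6
Leaves evaluated: 4 of 6.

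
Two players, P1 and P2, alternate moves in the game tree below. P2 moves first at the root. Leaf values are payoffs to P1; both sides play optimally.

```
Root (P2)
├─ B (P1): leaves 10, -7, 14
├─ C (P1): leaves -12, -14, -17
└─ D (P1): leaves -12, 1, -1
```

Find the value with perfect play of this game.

B (P1): max(10, -7, 14) = 14
C (P1): max(-12, -14, -17) = -12
D (P1): max(-12, 1, -1) = 1
Root (P2): min(14, -12, 1) = -12

-12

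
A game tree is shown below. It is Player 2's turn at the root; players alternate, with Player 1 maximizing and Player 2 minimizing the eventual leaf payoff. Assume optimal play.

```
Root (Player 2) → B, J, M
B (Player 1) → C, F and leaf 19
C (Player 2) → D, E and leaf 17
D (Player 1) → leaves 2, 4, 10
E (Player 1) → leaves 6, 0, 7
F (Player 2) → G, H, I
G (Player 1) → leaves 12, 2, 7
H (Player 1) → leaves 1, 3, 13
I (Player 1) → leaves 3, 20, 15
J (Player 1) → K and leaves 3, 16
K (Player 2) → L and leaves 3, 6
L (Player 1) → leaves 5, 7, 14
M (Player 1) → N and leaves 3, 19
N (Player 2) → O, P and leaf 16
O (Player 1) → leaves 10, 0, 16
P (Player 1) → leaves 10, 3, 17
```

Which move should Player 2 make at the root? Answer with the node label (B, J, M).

J

D (Player 1): max(2, 4, 10) = 10
E (Player 1): max(6, 0, 7) = 7
C (Player 2): min(10, 7, 17) = 7
G (Player 1): max(12, 2, 7) = 12
H (Player 1): max(1, 3, 13) = 13
I (Player 1): max(3, 20, 15) = 20
F (Player 2): min(12, 13, 20) = 12
B (Player 1): max(7, 12, 19) = 19
L (Player 1): max(5, 7, 14) = 14
K (Player 2): min(14, 3, 6) = 3
J (Player 1): max(3, 3, 16) = 16
O (Player 1): max(10, 0, 16) = 16
P (Player 1): max(10, 3, 17) = 17
N (Player 2): min(16, 17, 16) = 16
M (Player 1): max(16, 3, 19) = 19
Root (Player 2): min(19, 16, 19) = 16
Player 2 picks the child with the lowest value: J (value 16).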